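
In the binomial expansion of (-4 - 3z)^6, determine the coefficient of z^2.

The general term is C(6,j)·(-4)^j·(-3z)^(6-j); the z^2 term has j = 4.
C(6,4) = 15.
Coefficient = C(6,4) · (-4)^4 · (-3)^2 = 15 · 256 · 9 = 34560.

34560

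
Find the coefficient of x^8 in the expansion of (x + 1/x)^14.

General term: C(14,j)·(x)^j·(1/x)^(14-j), with x-exponent 1j − 1(14−j) = 2j − 14.
Set 2j − 14 = 8: j = 11.
C(14,11) = 364; 1^11 = 1; 1^3 = 1.
Coefficient = 364 · 1 · 1 = 364.

364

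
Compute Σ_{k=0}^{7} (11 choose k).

1816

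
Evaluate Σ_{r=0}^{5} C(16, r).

6885

1 + 16 + 120 + 560 + 1820 + 4368 = 6885.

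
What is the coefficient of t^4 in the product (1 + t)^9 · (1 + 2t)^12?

Coefficient of t^4 = Σ_{j} C(9,j)·1^j·C(12,4-j)·2^(4-j) for j from 0 to 4.
= 7920 + 15840 + 9504 + 2016 + 126 = 35406.

35406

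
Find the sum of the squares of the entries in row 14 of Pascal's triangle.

40116600

By Vandermonde's identity, Σ C(14,i)² = C(28,14) = 40116600.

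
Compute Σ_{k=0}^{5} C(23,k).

44552

1 + 23 + 253 + 1771 + 8855 + 33649 = 44552.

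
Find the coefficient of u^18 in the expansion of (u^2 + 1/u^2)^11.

11

General term: C(11,j)·(u^2)^j·(1/u^2)^(11-j), with u-exponent 2j − 2(11−j) = 4j − 22.
Set 4j − 22 = 18: j = 10.
C(11,10) = 11; 1^10 = 1; 1^1 = 1.
Coefficient = 11 · 1 · 1 = 11.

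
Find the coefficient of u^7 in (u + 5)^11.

206250

The general term is C(11,j)·(u)^j·(5)^(11-j); the u^7 term has j = 7.
C(11,7) = 330.
Coefficient = C(11,7) · 5^4 = 330 · 625 = 206250.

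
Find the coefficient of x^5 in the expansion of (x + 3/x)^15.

729729

General term: C(15,j)·(x)^j·(3/x)^(15-j), with x-exponent 1j − 1(15−j) = 2j − 15.
Set 2j − 15 = 5: j = 10.
C(15,10) = 3003; 1^10 = 1; 3^5 = 243.
Coefficient = 3003 · 1 · 243 = 729729.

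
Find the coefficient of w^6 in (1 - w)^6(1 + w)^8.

Coefficient of w^6 = Σ_{j} C(6,j)·(-1)^j·C(8,6-j)·1^(6-j) for j from 0 to 6.
= 28 + (-336) + 1050 + (-1120) + 420 + (-48) + 1 = -5.

-5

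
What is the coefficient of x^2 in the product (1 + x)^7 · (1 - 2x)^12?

Coefficient of x^2 = Σ_{j} C(7,j)·1^j·C(12,2-j)·(-2)^(2-j) for j from 0 to 2.
= 264 + (-168) + 21 = 117.

117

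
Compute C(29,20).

C(29,20) = C(29,9) by symmetry.
C(29,9) = (29·28·27·26·25·24·23·22·21) / 9! = 3634245014400 / 362880 = 10015005.

10015005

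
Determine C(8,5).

56

C(8,5) = C(8,3) by symmetry.
C(8,3) = (8·7·6) / 3! = 336 / 6 = 56.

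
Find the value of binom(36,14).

C(36,14) = (36·35·34·33·32·31·30·29·28·27·26·25·24·23) / 14! = 330954702783344640000 / 87178291200 = 3796297200.

3796297200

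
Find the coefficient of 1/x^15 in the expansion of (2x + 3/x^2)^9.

118098

General term: C(9,j)·(2x)^j·(3/x^2)^(9-j), with x-exponent 1j − 2(9−j) = 3j − 18.
Set 3j − 18 = -15: j = 1.
C(9,1) = 9; 2^1 = 2; 3^8 = 6561.
Coefficient = 9 · 2 · 6561 = 118098.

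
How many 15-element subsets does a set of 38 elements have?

15471286560

C(38,15) = (38·37·36·35·34·33·32·31·30·29·28·27·26·25·24) / 15! = 20231404874494894080000 / 1307674368000 = 15471286560.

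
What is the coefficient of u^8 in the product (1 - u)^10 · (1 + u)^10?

210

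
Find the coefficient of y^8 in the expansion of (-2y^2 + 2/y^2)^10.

-122880

General term: C(10,j)·(-2y^2)^j·(2/y^2)^(10-j), with y-exponent 2j − 2(10−j) = 4j − 20.
Set 4j − 20 = 8: j = 7.
C(10,7) = 120; (-2)^7 = -128; 2^3 = 8.
Coefficient = 120 · (-128) · 8 = -122880.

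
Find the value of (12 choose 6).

924

C(12,6) = (12·11·10·9·8·7) / 6! = 665280 / 720 = 924.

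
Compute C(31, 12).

141120525

C(31,12) = (31·30·29·28·27·26·25·24·23·22·21·20) / 12! = 67596957267840000 / 479001600 = 141120525.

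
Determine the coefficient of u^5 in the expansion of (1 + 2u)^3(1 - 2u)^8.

448

Coefficient of u^5 = Σ_{j} C(3,j)·2^j·C(8,5-j)·(-2)^(5-j) for j from 0 to 3.
= (-1792) + 6720 + (-5376) + 896 = 448.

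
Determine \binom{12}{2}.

66

C(12,2) = (12·11) / 2! = 132 / 2 = 66.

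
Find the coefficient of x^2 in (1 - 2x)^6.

The general term is C(6,j)·(1)^j·(-2x)^(6-j); the x^2 term has j = 4.
C(6,4) = 15.
Coefficient = C(6,4) · (-2)^2 = 15 · 4 = 60.

60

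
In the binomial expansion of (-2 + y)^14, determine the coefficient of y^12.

The general term is C(14,j)·(-2)^j·(y)^(14-j); the y^12 term has j = 2.
C(14,2) = 91.
Coefficient = C(14,2) · (-2)^2 = 91 · 4 = 364.

364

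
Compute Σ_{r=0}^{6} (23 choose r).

145499

1 + 23 + 253 + 1771 + 8855 + 33649 + 100947 = 145499.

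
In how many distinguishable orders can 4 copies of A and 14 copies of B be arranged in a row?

3060

Choose positions for the A's: C(18,4) = 3060.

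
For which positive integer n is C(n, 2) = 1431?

n(n−1)/2 = 1431 ⇒ n(n−1) = 2862. Since 54·53 = 2862, n = 54.

54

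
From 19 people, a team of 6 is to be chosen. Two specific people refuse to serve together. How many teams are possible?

24752

All 6-subsets: C(19,6) = 27132. Those containing both fixed elements: C(17,4) = 2380.
27132 − 2380 = 24752.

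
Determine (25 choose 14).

4457400

C(25,14) = C(25,11) by symmetry.
C(25,11) = (25·24·23·22·21·20·19·18·17·16·15) / 11! = 177925144320000 / 39916800 = 4457400.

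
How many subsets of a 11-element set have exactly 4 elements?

Choose the 4 positions: C(11,4) = 330.

330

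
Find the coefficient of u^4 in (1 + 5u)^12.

The general term is C(12,j)·(1)^j·(5u)^(12-j); the u^4 term has j = 8.
C(12,8) = 495.
Coefficient = C(12,8) · 5^4 = 495 · 625 = 309375.

309375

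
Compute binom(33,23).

C(33,23) = C(33,10) by symmetry.
C(33,10) = (33·32·31·30·29·28·27·26·25·24) / 10! = 335885501952000 / 3628800 = 92561040.

92561040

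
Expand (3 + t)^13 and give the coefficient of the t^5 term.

The general term is C(13,j)·(3)^j·(t)^(13-j); the t^5 term has j = 8.
C(13,8) = 1287.
Coefficient = C(13,8) · 3^8 = 1287 · 6561 = 8444007.

8444007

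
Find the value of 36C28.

C(36,28) = C(36,8) by symmetry.
C(36,8) = (36·35·34·33·32·31·30·29) / 8! = 1220096908800 / 40320 = 30260340.

30260340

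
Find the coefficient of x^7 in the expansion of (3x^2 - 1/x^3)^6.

General term: C(6,j)·(3x^2)^j·(-1/x^3)^(6-j), with x-exponent 2j − 3(6−j) = 5j − 18.
Set 5j − 18 = 7: j = 5.
C(6,5) = 6; 3^5 = 243; (-1)^1 = -1.
Coefficient = 6 · 243 · (-1) = -1458.

-1458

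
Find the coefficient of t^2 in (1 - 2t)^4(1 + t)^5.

Coefficient of t^2 = Σ_{j} C(4,j)·(-2)^j·C(5,2-j)·1^(2-j) for j from 0 to 2.
= 10 + (-40) + 24 = -6.

-6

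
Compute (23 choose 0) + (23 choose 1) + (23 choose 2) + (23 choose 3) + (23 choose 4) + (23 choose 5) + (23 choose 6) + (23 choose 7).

1 + 23 + 253 + 1771 + 8855 + 33649 + 100947 + 245157 = 390656.

390656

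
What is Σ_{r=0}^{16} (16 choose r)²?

Σ C(16,r)² is the coefficient of x^16 in (1+x)^16(1+x)^16 = (1+x)^32, i.e. C(32,16) = 601080390.

601080390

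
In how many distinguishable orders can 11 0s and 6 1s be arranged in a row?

12376

Choose positions for the 0s: C(17,11) = 12376.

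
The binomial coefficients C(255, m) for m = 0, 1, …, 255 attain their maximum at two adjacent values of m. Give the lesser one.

For odd n = 255, C(255,m) peaks at m = (n−1)/2 and (n+1)/2; the lesser is 127.

127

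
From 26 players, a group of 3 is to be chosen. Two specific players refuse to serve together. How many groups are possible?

All 3-subsets: C(26,3) = 2600. Those containing both fixed elements: C(24,1) = 24.
2600 − 24 = 2576.

2576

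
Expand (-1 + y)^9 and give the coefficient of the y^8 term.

The general term is C(9,j)·(-1)^j·(y)^(9-j); the y^8 term has j = 1.
C(9,1) = 9.
Coefficient = C(9,1) · (-1)^1 = 9 · (-1) = -9.

-9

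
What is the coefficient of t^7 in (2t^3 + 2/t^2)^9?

64512

General term: C(9,j)·(2t^3)^j·(2/t^2)^(9-j), with t-exponent 3j − 2(9−j) = 5j − 18.
Set 5j − 18 = 7: j = 5.
C(9,5) = 126; 2^5 = 32; 2^4 = 16.
Coefficient = 126 · 32 · 16 = 64512.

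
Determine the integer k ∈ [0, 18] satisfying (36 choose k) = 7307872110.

16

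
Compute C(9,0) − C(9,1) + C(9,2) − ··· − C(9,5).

-56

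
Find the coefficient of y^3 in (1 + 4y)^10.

7680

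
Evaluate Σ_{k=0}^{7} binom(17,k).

1 + 17 + 136 + 680 + 2380 + 6188 + 12376 + 19448 = 41226.

41226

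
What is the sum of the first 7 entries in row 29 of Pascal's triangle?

621616

1 + 29 + 406 + 3654 + 23751 + 118755 + 475020 = 621616.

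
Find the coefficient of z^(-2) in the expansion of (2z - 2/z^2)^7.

-4480

General term: C(7,j)·(2z)^j·(-2/z^2)^(7-j), with z-exponent 1j − 2(7−j) = 3j − 14.
Set 3j − 14 = -2: j = 4.
C(7,4) = 35; 2^4 = 16; (-2)^3 = -8.
Coefficient = 35 · 16 · (-8) = -4480.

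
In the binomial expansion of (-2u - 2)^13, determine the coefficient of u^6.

-14057472

The general term is C(13,j)·(-2u)^j·(-2)^(13-j); the u^6 term has j = 6.
C(13,6) = 1716.
Coefficient = C(13,6) · (-2)^6 · (-2)^7 = 1716 · 64 · (-128) = -14057472.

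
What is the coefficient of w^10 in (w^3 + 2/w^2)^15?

823680

General term: C(15,j)·(w^3)^j·(2/w^2)^(15-j), with w-exponent 3j − 2(15−j) = 5j − 30.
Set 5j − 30 = 10: j = 8.
C(15,8) = 6435; 1^8 = 1; 2^7 = 128.
Coefficient = 6435 · 1 · 128 = 823680.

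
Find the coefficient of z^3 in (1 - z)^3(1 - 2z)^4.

-129

Coefficient of z^3 = Σ_{j} C(3,j)·(-1)^j·C(4,3-j)·(-2)^(3-j) for j from 0 to 3.
= (-32) + (-72) + (-24) + (-1) = -129.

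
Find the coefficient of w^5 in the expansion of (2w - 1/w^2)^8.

General term: C(8,j)·(2w)^j·(-1/w^2)^(8-j), with w-exponent 1j − 2(8−j) = 3j − 16.
Set 3j − 16 = 5: j = 7.
C(8,7) = 8; 2^7 = 128; (-1)^1 = -1.
Coefficient = 8 · 128 · (-1) = -1024.

-1024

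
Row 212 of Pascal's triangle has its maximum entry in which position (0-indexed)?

106

C(212,k) is maximized at k = 212/2 = 106.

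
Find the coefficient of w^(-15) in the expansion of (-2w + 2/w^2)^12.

-901120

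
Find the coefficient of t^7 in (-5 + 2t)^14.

The general term is C(14,j)·(-5)^j·(2t)^(14-j); the t^7 term has j = 7.
C(14,7) = 3432.
Coefficient = C(14,7) · (-5)^7 · 2^7 = 3432 · (-78125) · 128 = -34320000000.

-34320000000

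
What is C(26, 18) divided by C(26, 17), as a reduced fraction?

1/2

C(n,k+1)/C(n,k) = (n−k)/(k+1) = (26−17)/(17+1) = 9/18 = 1/2.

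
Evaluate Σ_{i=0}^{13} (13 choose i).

8192

Setting x = 1 in (1+x)^13 gives Σ C(13,i) = 2^13 = 8192.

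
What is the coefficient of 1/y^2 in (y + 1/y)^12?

792

General term: C(12,j)·(y)^j·(1/y)^(12-j), with y-exponent 1j − 1(12−j) = 2j − 12.
Set 2j − 12 = -2: j = 5.
C(12,5) = 792; 1^5 = 1; 1^7 = 1.
Coefficient = 792 · 1 · 1 = 792.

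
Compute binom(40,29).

2311801440

C(40,29) = C(40,11) by symmetry.
C(40,11) = (40·39·38·37·36·35·34·33·32·31·30) / 11! = 92279715720192000 / 39916800 = 2311801440.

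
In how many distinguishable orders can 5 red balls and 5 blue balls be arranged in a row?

252

Choose positions for the red balls: C(10,5) = 252.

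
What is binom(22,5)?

C(22,5) = (22·21·20·19·18) / 5! = 3160080 / 120 = 26334.

26334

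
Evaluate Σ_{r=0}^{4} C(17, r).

1 + 17 + 136 + 680 + 2380 = 3214.

3214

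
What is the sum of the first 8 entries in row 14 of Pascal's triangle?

9908

1 + 14 + 91 + 364 + 1001 + 2002 + 3003 + 3432 = 9908.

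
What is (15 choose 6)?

C(15,6) = (15·14·13·12·11·10) / 6! = 3603600 / 720 = 5005.

5005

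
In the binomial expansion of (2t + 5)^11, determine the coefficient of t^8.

The general term is C(11,j)·(2t)^j·(5)^(11-j); the t^8 term has j = 8.
C(11,8) = 165.
Coefficient = C(11,8) · 2^8 · 5^3 = 165 · 256 · 125 = 5280000.

5280000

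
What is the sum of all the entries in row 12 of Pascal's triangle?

4096

Setting x = 1 in (1+x)^12 gives Σ C(12,i) = 2^12 = 4096.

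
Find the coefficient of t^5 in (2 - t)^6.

-12

The general term is C(6,j)·(2)^j·(-t)^(6-j); the t^5 term has j = 1.
C(6,1) = 6.
Coefficient = C(6,1) · 2^1 · (-1)^5 = 6 · 2 · (-1) = -12.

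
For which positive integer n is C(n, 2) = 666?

37

n(n−1)/2 = 666 ⇒ n(n−1) = 1332. Since 37·36 = 1332, n = 37.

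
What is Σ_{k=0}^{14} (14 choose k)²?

40116600

By Vandermonde's identity, Σ C(14,k)² = C(28,14) = 40116600.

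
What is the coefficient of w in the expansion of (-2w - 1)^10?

20

The general term is C(10,j)·(-2w)^j·(-1)^(10-j); the w^1 term has j = 1.
C(10,1) = 10.
Coefficient = C(10,1) · (-2)^1 · (-1)^9 = 10 · (-2) · (-1) = 20.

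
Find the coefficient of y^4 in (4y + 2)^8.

The general term is C(8,j)·(4y)^j·(2)^(8-j); the y^4 term has j = 4.
C(8,4) = 70.
Coefficient = C(8,4) · 4^4 · 2^4 = 70 · 256 · 16 = 286720.

286720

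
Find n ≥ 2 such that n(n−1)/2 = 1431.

54

n(n−1)/2 = 1431 ⇒ n(n−1) = 2862. Since 54·53 = 2862, n = 54.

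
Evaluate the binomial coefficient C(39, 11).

1676056044

C(39,11) = (39·38·37·36·35·34·33·32·31·30·29) / 11! = 66902793897139200 / 39916800 = 1676056044.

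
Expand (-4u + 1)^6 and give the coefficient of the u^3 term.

-1280

The general term is C(6,j)·(-4u)^j·(1)^(6-j); the u^3 term has j = 3.
C(6,3) = 20.
Coefficient = C(6,3) · (-4)^3 = 20 · (-64) = -1280.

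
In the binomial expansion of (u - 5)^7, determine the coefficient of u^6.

The general term is C(7,j)·(u)^j·(-5)^(7-j); the u^6 term has j = 6.
C(7,6) = 7.
Coefficient = C(7,6) · (-5)^1 = 7 · (-5) = -35.

-35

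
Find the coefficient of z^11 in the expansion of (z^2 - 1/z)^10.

General term: C(10,j)·(z^2)^j·(-1/z)^(10-j), with z-exponent 2j − 1(10−j) = 3j − 10.
Set 3j − 10 = 11: j = 7.
C(10,7) = 120; 1^7 = 1; (-1)^3 = -1.
Coefficient = 120 · 1 · (-1) = -120.

-120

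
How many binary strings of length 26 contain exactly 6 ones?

Choose the 6 positions: C(26,6) = 230230.

230230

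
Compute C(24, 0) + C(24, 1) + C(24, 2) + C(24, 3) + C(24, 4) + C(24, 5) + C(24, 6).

1 + 24 + 276 + 2024 + 10626 + 42504 + 134596 = 190051.

190051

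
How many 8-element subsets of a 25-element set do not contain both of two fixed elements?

980628

All 8-subsets: C(25,8) = 1081575. Those containing both fixed elements: C(23,6) = 100947.
1081575 − 100947 = 980628.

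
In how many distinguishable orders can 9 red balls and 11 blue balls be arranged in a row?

Choose positions for the red balls: C(20,9) = 167960.

167960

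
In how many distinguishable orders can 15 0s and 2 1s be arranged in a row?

136

Choose positions for the 0s: C(17,15) = 136.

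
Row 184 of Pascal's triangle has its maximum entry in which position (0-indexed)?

92

C(184,r) is maximized at r = 184/2 = 92.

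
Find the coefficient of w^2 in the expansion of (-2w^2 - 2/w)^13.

General term: C(13,j)·(-2w^2)^j·(-2/w)^(13-j), with w-exponent 2j − 1(13−j) = 3j − 13.
Set 3j − 13 = 2: j = 5.
C(13,5) = 1287; (-2)^5 = -32; (-2)^8 = 256.
Coefficient = 1287 · (-32) · 256 = -10543104.

-10543104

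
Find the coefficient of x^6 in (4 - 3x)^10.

The general term is C(10,j)·(4)^j·(-3x)^(10-j); the x^6 term has j = 4.
C(10,4) = 210.
Coefficient = C(10,4) · 4^4 · (-3)^6 = 210 · 256 · 729 = 39191040.

39191040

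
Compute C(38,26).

2707475148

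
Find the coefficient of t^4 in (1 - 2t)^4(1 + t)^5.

21

Coefficient of t^4 = Σ_{j} C(4,j)·(-2)^j·C(5,4-j)·1^(4-j) for j from 0 to 4.
= 5 + (-80) + 240 + (-160) + 16 = 21.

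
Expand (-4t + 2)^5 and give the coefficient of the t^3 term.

-2560

The general term is C(5,j)·(-4t)^j·(2)^(5-j); the t^3 term has j = 3.
C(5,3) = 10.
Coefficient = C(5,3) · (-4)^3 · 2^2 = 10 · (-64) · 4 = -2560.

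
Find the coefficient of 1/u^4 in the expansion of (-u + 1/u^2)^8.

General term: C(8,j)·(-u)^j·(1/u^2)^(8-j), with u-exponent 1j − 2(8−j) = 3j − 16.
Set 3j − 16 = -4: j = 4.
C(8,4) = 70; (-1)^4 = 1; 1^4 = 1.
Coefficient = 70 · 1 · 1 = 70.

70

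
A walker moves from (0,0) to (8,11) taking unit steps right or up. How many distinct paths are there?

75582

Each path is a sequence of 19 steps with 8 rights: C(19,8) = 75582.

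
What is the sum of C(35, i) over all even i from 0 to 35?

Half of (1+1)^35 + (1−1)^35 gives the even-index sum: 2^34 = 17179869184.

17179869184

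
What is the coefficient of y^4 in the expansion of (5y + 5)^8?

27343750

The general term is C(8,j)·(5y)^j·(5)^(8-j); the y^4 term has j = 4.
C(8,4) = 70.
Coefficient = C(8,4) · 5^4 · 5^4 = 70 · 625 · 625 = 27343750.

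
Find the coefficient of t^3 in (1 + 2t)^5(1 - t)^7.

-25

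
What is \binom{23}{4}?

C(23,4) = (23·22·21·20) / 4! = 212520 / 24 = 8855.

8855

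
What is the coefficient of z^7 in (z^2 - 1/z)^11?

-462

General term: C(11,j)·(z^2)^j·(-1/z)^(11-j), with z-exponent 2j − 1(11−j) = 3j − 11.
Set 3j − 11 = 7: j = 6.
C(11,6) = 462; 1^6 = 1; (-1)^5 = -1.
Coefficient = 462 · 1 · (-1) = -462.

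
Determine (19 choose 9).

92378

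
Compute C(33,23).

C(33,23) = C(33,10) by symmetry.
C(33,10) = (33·32·31·30·29·28·27·26·25·24) / 10! = 335885501952000 / 3628800 = 92561040.

92561040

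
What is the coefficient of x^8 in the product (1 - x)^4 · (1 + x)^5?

1

Coefficient of x^8 = Σ_{j} C(4,j)·(-1)^j·C(5,8-j)·1^(8-j) for j from 3 to 4.
= (-4) + 5 = 1.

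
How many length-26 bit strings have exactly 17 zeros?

3124550

Choose the 17 positions: C(26,17) = 3124550.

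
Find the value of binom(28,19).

C(28,19) = C(28,9) by symmetry.
C(28,9) = (28·27·26·25·24·23·22·21·20) / 9! = 2506375872000 / 362880 = 6906900.

6906900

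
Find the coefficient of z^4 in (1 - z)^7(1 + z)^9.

Coefficient of z^4 = Σ_{j} C(7,j)·(-1)^j·C(9,4-j)·1^(4-j) for j from 0 to 4.
= 126 + (-588) + 756 + (-315) + 35 = 14.

14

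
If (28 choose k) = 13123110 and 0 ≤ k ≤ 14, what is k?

10

C(28,k) increases on 0 ≤ k ≤ 14. C(28,9) = 6906900 and C(28,10) = 13123110, so k = 10.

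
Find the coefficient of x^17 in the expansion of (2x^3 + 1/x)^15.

1647360

General term: C(15,j)·(2x^3)^j·(1/x)^(15-j), with x-exponent 3j − 1(15−j) = 4j − 15.
Set 4j − 15 = 17: j = 8.
C(15,8) = 6435; 2^8 = 256; 1^7 = 1.
Coefficient = 6435 · 256 · 1 = 1647360.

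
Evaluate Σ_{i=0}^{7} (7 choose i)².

Σ C(7,i)² is the coefficient of x^7 in (1+x)^7(1+x)^7 = (1+x)^14, i.e. C(14,7) = 3432.

3432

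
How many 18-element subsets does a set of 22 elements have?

7315

C(22,18) = C(22,4) by symmetry.
C(22,4) = (22·21·20·19) / 4! = 175560 / 24 = 7315.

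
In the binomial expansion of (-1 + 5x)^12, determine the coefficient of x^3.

-27500

The general term is C(12,j)·(-1)^j·(5x)^(12-j); the x^3 term has j = 9.
C(12,9) = 220.
Coefficient = C(12,9) · (-1)^9 · 5^3 = 220 · (-1) · 125 = -27500.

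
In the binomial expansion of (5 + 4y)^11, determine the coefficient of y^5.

The general term is C(11,j)·(5)^j·(4y)^(11-j); the y^5 term has j = 6.
C(11,6) = 462.
Coefficient = C(11,6) · 5^6 · 4^5 = 462 · 15625 · 1024 = 7392000000.

7392000000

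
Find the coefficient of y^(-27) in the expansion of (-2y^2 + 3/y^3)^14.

-515852064

General term: C(14,j)·(-2y^2)^j·(3/y^3)^(14-j), with y-exponent 2j − 3(14−j) = 5j − 42.
Set 5j − 42 = -27: j = 3.
C(14,3) = 364; (-2)^3 = -8; 3^11 = 177147.
Coefficient = 364 · (-8) · 177147 = -515852064.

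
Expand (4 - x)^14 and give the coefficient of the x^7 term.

The general term is C(14,j)·(4)^j·(-x)^(14-j); the x^7 term has j = 7.
C(14,7) = 3432.
Coefficient = C(14,7) · 4^7 · (-1)^7 = 3432 · 16384 · (-1) = -56229888.

-56229888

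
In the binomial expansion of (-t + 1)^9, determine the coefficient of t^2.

The general term is C(9,j)·(-t)^j·(1)^(9-j); the t^2 term has j = 2.
C(9,2) = 36.
Coefficient = C(9,2) = 36.

36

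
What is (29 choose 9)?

10015005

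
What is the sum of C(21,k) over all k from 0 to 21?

Setting x = 1 in (1+x)^21 gives Σ C(21,k) = 2^21 = 2097152.

2097152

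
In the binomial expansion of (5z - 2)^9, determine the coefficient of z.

11520

The general term is C(9,j)·(5z)^j·(-2)^(9-j); the z^1 term has j = 1.
C(9,1) = 9.
Coefficient = C(9,1) · 5^1 · (-2)^8 = 9 · 5 · 256 = 11520.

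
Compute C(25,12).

5200300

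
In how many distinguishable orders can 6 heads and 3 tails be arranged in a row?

Choose positions for the heads: C(9,6) = 84.

84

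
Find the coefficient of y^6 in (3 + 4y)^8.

The general term is C(8,j)·(3)^j·(4y)^(8-j); the y^6 term has j = 2.
C(8,2) = 28.
Coefficient = C(8,2) · 3^2 · 4^6 = 28 · 9 · 4096 = 1032192.

1032192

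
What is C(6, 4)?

C(6,4) = C(6,2) by symmetry.
C(6,2) = (6·5) / 2! = 30 / 2 = 15.

15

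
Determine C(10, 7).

120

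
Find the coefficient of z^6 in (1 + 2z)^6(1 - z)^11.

Coefficient of z^6 = Σ_{j} C(6,j)·2^j·C(11,6-j)·(-1)^(6-j) for j from 0 to 6.
= 462 + (-5544) + 19800 + (-26400) + 13200 + (-2112) + 64 = -530.

-530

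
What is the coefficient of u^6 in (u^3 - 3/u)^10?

153090

General term: C(10,j)·(u^3)^j·(-3/u)^(10-j), with u-exponent 3j − 1(10−j) = 4j − 10.
Set 4j − 10 = 6: j = 4.
C(10,4) = 210; 1^4 = 1; (-3)^6 = 729.
Coefficient = 210 · 1 · 729 = 153090.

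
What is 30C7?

2035800

C(30,7) = (30·29·28·27·26·25·24) / 7! = 10260432000 / 5040 = 2035800.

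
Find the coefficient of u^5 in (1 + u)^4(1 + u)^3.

(1 + u)^4(1 + u)^3 = (1 + u)^7, so the coefficient of u^5 is C(7,5)·1^5 = 21·1 = 21.

21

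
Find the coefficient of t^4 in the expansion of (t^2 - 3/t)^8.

5670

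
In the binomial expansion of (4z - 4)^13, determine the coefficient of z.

872415232

The general term is C(13,j)·(4z)^j·(-4)^(13-j); the z^1 term has j = 1.
C(13,1) = 13.
Coefficient = C(13,1) · 4^1 · (-4)^12 = 13 · 4 · 16777216 = 872415232.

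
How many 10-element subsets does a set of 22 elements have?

646646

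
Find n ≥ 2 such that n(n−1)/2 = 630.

36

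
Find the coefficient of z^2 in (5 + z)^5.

1250

The general term is C(5,j)·(5)^j·(z)^(5-j); the z^2 term has j = 3.
C(5,3) = 10.
Coefficient = C(5,3) · 5^3 = 10 · 125 = 1250.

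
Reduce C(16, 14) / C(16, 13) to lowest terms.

3/14

C(n,k+1)/C(n,k) = (n−k)/(k+1) = (16−13)/(13+1) = 3/14.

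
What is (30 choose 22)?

C(30,22) = C(30,8) by symmetry.
C(30,8) = (30·29·28·27·26·25·24·23) / 8! = 235989936000 / 40320 = 5852925.

5852925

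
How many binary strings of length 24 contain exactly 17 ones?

346104

Choose the 17 positions: C(24,17) = 346104.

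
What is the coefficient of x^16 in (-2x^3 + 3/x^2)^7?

1344

General term: C(7,j)·(-2x^3)^j·(3/x^2)^(7-j), with x-exponent 3j − 2(7−j) = 5j − 14.
Set 5j − 14 = 16: j = 6.
C(7,6) = 7; (-2)^6 = 64; 3^1 = 3.
Coefficient = 7 · 64 · 3 = 1344.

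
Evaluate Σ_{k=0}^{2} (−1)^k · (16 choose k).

105

The partial alternating sum Σ_{k=0}^{2} (−1)^k C(16,k) = (−1)^2 C(15,2) = 105.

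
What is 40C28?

C(40,28) = C(40,12) by symmetry.
C(40,12) = (40·39·38·37·36·35·34·33·32·31·30·29) / 12! = 2676111755885568000 / 479001600 = 5586853480.

5586853480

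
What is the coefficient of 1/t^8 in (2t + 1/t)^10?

General term: C(10,j)·(2t)^j·(1/t)^(10-j), with t-exponent 1j − 1(10−j) = 2j − 10.
Set 2j − 10 = -8: j = 1.
C(10,1) = 10; 2^1 = 2; 1^9 = 1.
Coefficient = 10 · 2 · 1 = 20.

20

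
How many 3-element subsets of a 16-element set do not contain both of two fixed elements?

546

All 3-subsets: C(16,3) = 560. Those containing both fixed elements: C(14,1) = 14.
560 − 14 = 546.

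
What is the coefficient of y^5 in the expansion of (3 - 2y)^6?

-576

The general term is C(6,j)·(3)^j·(-2y)^(6-j); the y^5 term has j = 1.
C(6,1) = 6.
Coefficient = C(6,1) · 3^1 · (-2)^5 = 6 · 3 · (-32) = -576.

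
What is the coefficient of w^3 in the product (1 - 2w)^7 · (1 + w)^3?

Coefficient of w^3 = Σ_{j} C(7,j)·(-2)^j·C(3,3-j)·1^(3-j) for j from 0 to 3.
= 1 + (-42) + 252 + (-280) = -69.

-69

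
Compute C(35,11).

417225900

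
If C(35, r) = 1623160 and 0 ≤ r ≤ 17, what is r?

C(35,r) increases on 0 ≤ r ≤ 17. C(35,5) = 324632 and C(35,6) = 1623160, so r = 6.

6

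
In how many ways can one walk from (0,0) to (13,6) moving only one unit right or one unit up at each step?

27132

Each path is a sequence of 19 steps with 13 rights: C(19,13) = 27132.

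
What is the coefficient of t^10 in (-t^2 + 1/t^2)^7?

7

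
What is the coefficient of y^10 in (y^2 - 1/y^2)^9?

36

General term: C(9,j)·(y^2)^j·(-1/y^2)^(9-j), with y-exponent 2j − 2(9−j) = 4j − 18.
Set 4j − 18 = 10: j = 7.
C(9,7) = 36; 1^7 = 1; (-1)^2 = 1.
Coefficient = 36 · 1 · 1 = 36.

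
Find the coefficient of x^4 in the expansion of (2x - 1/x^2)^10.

General term: C(10,j)·(2x)^j·(-1/x^2)^(10-j), with x-exponent 1j − 2(10−j) = 3j − 20.
Set 3j − 20 = 4: j = 8.
C(10,8) = 45; 2^8 = 256; (-1)^2 = 1.
Coefficient = 45 · 256 · 1 = 11520.

11520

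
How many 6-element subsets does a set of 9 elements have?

C(9,6) = C(9,3) by symmetry.
C(9,3) = (9·8·7) / 3! = 504 / 6 = 84.

84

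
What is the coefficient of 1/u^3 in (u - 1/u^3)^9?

General term: C(9,j)·(u)^j·(-1/u^3)^(9-j), with u-exponent 1j − 3(9−j) = 4j − 27.
Set 4j − 27 = -3: j = 6.
C(9,6) = 84; 1^6 = 1; (-1)^3 = -1.
Coefficient = 84 · 1 · (-1) = -84.

-84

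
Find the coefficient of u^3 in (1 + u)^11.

165

The general term is C(11,j)·(1)^j·(u)^(11-j); the u^3 term has j = 8.
C(11,8) = 165.
Coefficient = C(11,8) = 165.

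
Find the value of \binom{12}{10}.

C(12,10) = C(12,2) by symmetry.
C(12,2) = (12·11) / 2! = 132 / 2 = 66.

66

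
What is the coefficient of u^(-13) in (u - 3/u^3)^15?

General term: C(15,j)·(u)^j·(-3/u^3)^(15-j), with u-exponent 1j − 3(15−j) = 4j − 45.
Set 4j − 45 = -13: j = 8.
C(15,8) = 6435; 1^8 = 1; (-3)^7 = -2187.
Coefficient = 6435 · 1 · (-2187) = -14073345.

-14073345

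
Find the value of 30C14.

145422675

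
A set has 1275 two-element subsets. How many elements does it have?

51

n(n−1)/2 = 1275 ⇒ n(n−1) = 2550. Since 51·50 = 2550, n = 51.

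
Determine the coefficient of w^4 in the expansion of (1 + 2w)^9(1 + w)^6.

Coefficient of w^4 = Σ_{j} C(9,j)·2^j·C(6,4-j)·1^(4-j) for j from 0 to 4.
= 15 + 360 + 2160 + 4032 + 2016 = 8583.

8583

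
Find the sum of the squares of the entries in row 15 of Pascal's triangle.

155117520

By Vandermonde's identity, Σ C(15,k)² = C(30,15) = 155117520.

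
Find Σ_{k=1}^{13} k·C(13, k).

Since k·C(13,k) = 13·C(12,k−1), the sum is 13·2^12 = 13·4096 = 53248.

53248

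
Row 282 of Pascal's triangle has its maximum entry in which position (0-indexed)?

C(282,i) is maximized at i = 282/2 = 141.

141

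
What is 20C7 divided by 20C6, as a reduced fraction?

2

C(n,k+1)/C(n,k) = (n−k)/(k+1) = (20−6)/(6+1) = 14/7 = 2.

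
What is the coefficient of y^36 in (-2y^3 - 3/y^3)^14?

General term: C(14,j)·(-2y^3)^j·(-3/y^3)^(14-j), with y-exponent 3j − 3(14−j) = 6j − 42.
Set 6j − 42 = 36: j = 13.
C(14,13) = 14; (-2)^13 = -8192; (-3)^1 = -3.
Coefficient = 14 · (-8192) · (-3) = 344064.

344064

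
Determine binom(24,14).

C(24,14) = C(24,10) by symmetry.
C(24,10) = (24·23·22·21·20·19·18·17·16·15) / 10! = 7117005772800 / 3628800 = 1961256.

1961256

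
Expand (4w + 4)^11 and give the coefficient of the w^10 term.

The general term is C(11,j)·(4w)^j·(4)^(11-j); the w^10 term has j = 10.
C(11,10) = 11.
Coefficient = C(11,10) · 4^10 · 4^1 = 11 · 1048576 · 4 = 46137344.

46137344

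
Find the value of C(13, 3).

286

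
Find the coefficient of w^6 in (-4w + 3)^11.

459841536

The general term is C(11,j)·(-4w)^j·(3)^(11-j); the w^6 term has j = 6.
C(11,6) = 462.
Coefficient = C(11,6) · (-4)^6 · 3^5 = 462 · 4096 · 243 = 459841536.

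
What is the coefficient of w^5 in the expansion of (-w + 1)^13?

The general term is C(13,j)·(-w)^j·(1)^(13-j); the w^5 term has j = 5.
C(13,5) = 1287.
Coefficient = C(13,5) · (-1)^5 = 1287 · (-1) = -1287.

-1287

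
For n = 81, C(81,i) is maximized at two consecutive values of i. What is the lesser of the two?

40

For odd n = 81, C(81,i) peaks at i = (n−1)/2 and (n+1)/2; the lesser is 40.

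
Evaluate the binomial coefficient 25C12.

5200300

C(25,12) = (25·24·23·22·21·20·19·18·17·16·15·14) / 12! = 2490952020480000 / 479001600 = 5200300.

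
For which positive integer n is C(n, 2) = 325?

n(n−1)/2 = 325 ⇒ n(n−1) = 650. Since 26·25 = 650, n = 26.

26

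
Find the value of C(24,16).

735471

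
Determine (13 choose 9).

C(13,9) = C(13,4) by symmetry.
C(13,4) = (13·12·11·10) / 4! = 17160 / 24 = 715.

715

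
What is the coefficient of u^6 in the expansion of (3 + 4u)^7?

The general term is C(7,j)·(3)^j·(4u)^(7-j); the u^6 term has j = 1.
C(7,1) = 7.
Coefficient = C(7,1) · 3^1 · 4^6 = 7 · 3 · 4096 = 86016.

86016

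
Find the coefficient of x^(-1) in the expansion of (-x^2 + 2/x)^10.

-15360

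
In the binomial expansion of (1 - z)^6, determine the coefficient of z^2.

The general term is C(6,j)·(1)^j·(-z)^(6-j); the z^2 term has j = 4.
C(6,4) = 15.
Coefficient = C(6,4) = 15.

15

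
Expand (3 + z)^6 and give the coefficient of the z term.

1458

The general term is C(6,j)·(3)^j·(z)^(6-j); the z^1 term has j = 5.
C(6,5) = 6.
Coefficient = C(6,5) · 3^5 = 6 · 243 = 1458.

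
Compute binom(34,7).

C(34,7) = (34·33·32·31·30·29·28) / 7! = 27113264640 / 5040 = 5379616.

5379616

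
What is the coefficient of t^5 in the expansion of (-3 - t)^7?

The general term is C(7,j)·(-3)^j·(-t)^(7-j); the t^5 term has j = 2.
C(7,2) = 21.
Coefficient = C(7,2) · (-3)^2 · (-1)^5 = 21 · 9 · (-1) = -189.

-189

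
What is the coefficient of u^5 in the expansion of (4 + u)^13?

84344832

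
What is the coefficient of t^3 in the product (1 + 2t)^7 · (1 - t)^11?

-39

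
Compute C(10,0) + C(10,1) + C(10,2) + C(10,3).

176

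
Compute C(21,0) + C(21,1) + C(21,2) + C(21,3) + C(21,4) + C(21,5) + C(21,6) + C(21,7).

198440

1 + 21 + 210 + 1330 + 5985 + 20349 + 54264 + 116280 = 198440.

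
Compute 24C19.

42504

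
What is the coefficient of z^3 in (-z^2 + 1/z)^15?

General term: C(15,j)·(-z^2)^j·(1/z)^(15-j), with z-exponent 2j − 1(15−j) = 3j − 15.
Set 3j − 15 = 3: j = 6.
C(15,6) = 5005; (-1)^6 = 1; 1^9 = 1.
Coefficient = 5005 · 1 · 1 = 5005.

5005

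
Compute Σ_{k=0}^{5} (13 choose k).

2380

1 + 13 + 78 + 286 + 715 + 1287 = 2380.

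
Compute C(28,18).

C(28,18) = C(28,10) by symmetry.
C(28,10) = (28·27·26·25·24·23·22·21·20·19) / 10! = 47621141568000 / 3628800 = 13123110.

13123110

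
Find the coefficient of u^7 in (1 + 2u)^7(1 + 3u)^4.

Coefficient of u^7 = Σ_{j} C(7,j)·2^j·C(4,7-j)·3^(7-j) for j from 3 to 7.
= 22680 + 60480 + 36288 + 5376 + 128 = 124952.

124952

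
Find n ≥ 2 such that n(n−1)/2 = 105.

n(n−1)/2 = 105 ⇒ n(n−1) = 210. Since 15·14 = 210, n = 15.

15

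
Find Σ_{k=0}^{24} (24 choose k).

16777216

Setting x = 1 in (1+x)^24 gives Σ C(24,k) = 2^24 = 16777216.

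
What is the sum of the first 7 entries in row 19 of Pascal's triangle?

43796

1 + 19 + 171 + 969 + 3876 + 11628 + 27132 = 43796.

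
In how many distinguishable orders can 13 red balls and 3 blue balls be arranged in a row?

560

Choose positions for the red balls: C(16,13) = 560.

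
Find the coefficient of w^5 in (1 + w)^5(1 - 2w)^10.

837

Coefficient of w^5 = Σ_{j} C(5,j)·1^j·C(10,5-j)·(-2)^(5-j) for j from 0 to 5.
= (-8064) + 16800 + (-9600) + 1800 + (-100) + 1 = 837.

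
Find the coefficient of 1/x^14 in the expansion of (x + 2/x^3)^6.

General term: C(6,j)·(x)^j·(2/x^3)^(6-j), with x-exponent 1j − 3(6−j) = 4j − 18.
Set 4j − 18 = -14: j = 1.
C(6,1) = 6; 1^1 = 1; 2^5 = 32.
Coefficient = 6 · 1 · 32 = 192.

192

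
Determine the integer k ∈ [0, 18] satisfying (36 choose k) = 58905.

C(36,k) increases on 0 ≤ k ≤ 18. C(36,3) = 7140 and C(36,4) = 58905, so k = 4.

4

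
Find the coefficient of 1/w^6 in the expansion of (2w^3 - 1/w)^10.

-20

General term: C(10,j)·(2w^3)^j·(-1/w)^(10-j), with w-exponent 3j − 1(10−j) = 4j − 10.
Set 4j − 10 = -6: j = 1.
C(10,1) = 10; 2^1 = 2; (-1)^9 = -1.
Coefficient = 10 · 2 · (-1) = -20.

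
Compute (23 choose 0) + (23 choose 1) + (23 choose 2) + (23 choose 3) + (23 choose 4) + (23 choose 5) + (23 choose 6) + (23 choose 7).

1 + 23 + 253 + 1771 + 8855 + 33649 + 100947 + 245157 = 390656.

390656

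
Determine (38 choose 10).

472733756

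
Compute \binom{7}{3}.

35

C(7,3) = (7·6·5) / 3! = 210 / 6 = 35.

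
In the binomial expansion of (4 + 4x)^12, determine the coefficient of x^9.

The general term is C(12,j)·(4)^j·(4x)^(12-j); the x^9 term has j = 3.
C(12,3) = 220.
Coefficient = C(12,3) · 4^3 · 4^9 = 220 · 64 · 262144 = 3690987520.

3690987520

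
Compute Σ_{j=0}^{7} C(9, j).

1 + 9 + 36 + 84 + 126 + 126 + 84 + 36 = 502.

502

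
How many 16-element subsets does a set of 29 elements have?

C(29,16) = C(29,13) by symmetry.
C(29,13) = (29·28·27·26·25·24·23·22·21·20·19·18·17) / 13! = 422590010274432000 / 6227020800 = 67863915.

67863915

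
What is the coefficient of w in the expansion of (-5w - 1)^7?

-35

The general term is C(7,j)·(-5w)^j·(-1)^(7-j); the w^1 term has j = 1.
C(7,1) = 7.
Coefficient = C(7,1) · (-5)^1 = 7 · (-5) = -35.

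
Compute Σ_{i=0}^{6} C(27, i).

397594

1 + 27 + 351 + 2925 + 17550 + 80730 + 296010 = 397594.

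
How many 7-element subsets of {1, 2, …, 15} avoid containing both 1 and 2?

All 7-subsets: C(15,7) = 6435. Those containing both fixed elements: C(13,5) = 1287.
6435 − 1287 = 5148.

5148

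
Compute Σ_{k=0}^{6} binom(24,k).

190051

1 + 24 + 276 + 2024 + 10626 + 42504 + 134596 = 190051.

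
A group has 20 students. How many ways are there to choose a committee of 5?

15504

This is C(20,5) = 15504.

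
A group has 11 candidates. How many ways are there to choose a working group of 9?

55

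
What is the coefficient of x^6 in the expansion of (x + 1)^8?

The general term is C(8,j)·(x)^j·(1)^(8-j); the x^6 term has j = 6.
C(8,6) = 28.
Coefficient = C(8,6) = 28.

28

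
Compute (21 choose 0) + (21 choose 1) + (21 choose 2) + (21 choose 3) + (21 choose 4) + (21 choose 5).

27896

1 + 21 + 210 + 1330 + 5985 + 20349 = 27896.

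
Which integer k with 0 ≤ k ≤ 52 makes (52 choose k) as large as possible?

26

C(52,k) is maximized at k = 52/2 = 26.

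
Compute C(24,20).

10626

C(24,20) = C(24,4) by symmetry.
C(24,4) = (24·23·22·21) / 4! = 255024 / 24 = 10626.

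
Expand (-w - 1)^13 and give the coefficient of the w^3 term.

-286

The general term is C(13,j)·(-w)^j·(-1)^(13-j); the w^3 term has j = 3.
C(13,3) = 286.
Coefficient = C(13,3) · (-1)^3 = 286 · (-1) = -286.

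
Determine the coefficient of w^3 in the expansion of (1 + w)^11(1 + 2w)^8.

2725

Coefficient of w^3 = Σ_{j} C(11,j)·1^j·C(8,3-j)·2^(3-j) for j from 0 to 3.
= 448 + 1232 + 880 + 165 = 2725.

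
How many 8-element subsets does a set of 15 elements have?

6435

C(15,8) = C(15,7) by symmetry.
C(15,7) = (15·14·13·12·11·10·9) / 7! = 32432400 / 5040 = 6435.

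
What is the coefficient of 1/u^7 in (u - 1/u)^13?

286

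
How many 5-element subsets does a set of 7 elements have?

21

C(7,5) = C(7,2) by symmetry.
C(7,2) = (7·6) / 2! = 42 / 2 = 21.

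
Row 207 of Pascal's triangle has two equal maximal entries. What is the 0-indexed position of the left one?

103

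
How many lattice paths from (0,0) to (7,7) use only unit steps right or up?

Each path is a sequence of 14 steps with 7 rights: C(14,7) = 3432.

3432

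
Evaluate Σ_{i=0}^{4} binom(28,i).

1 + 28 + 378 + 3276 + 20475 = 24158.

24158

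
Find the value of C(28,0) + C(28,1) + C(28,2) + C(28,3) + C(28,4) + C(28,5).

1 + 28 + 378 + 3276 + 20475 + 98280 = 122438.

122438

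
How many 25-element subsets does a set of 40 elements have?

40225345056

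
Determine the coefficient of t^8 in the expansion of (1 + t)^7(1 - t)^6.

15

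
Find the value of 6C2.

15

C(6,2) = (6·5) / 2! = 30 / 2 = 15.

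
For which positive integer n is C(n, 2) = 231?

22

n(n−1)/2 = 231 ⇒ n(n−1) = 462. Since 22·21 = 462, n = 22.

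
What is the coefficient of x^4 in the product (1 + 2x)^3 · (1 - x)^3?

6

Coefficient of x^4 = Σ_{j} C(3,j)·2^j·C(3,4-j)·(-1)^(4-j) for j from 1 to 3.
= (-6) + 36 + (-24) = 6.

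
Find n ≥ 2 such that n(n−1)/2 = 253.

23

n(n−1)/2 = 253 ⇒ n(n−1) = 506. Since 23·22 = 506, n = 23.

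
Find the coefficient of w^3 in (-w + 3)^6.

The general term is C(6,j)·(-w)^j·(3)^(6-j); the w^3 term has j = 3.
C(6,3) = 20.
Coefficient = C(6,3) · (-1)^3 · 3^3 = 20 · (-1) · 27 = -540.

-540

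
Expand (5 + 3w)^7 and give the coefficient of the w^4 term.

The general term is C(7,j)·(5)^j·(3w)^(7-j); the w^4 term has j = 3.
C(7,3) = 35.
Coefficient = C(7,3) · 5^3 · 3^4 = 35 · 125 · 81 = 354375.

354375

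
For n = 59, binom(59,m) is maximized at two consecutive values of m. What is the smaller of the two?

29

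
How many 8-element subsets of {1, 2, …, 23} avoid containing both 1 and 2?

All 8-subsets: C(23,8) = 490314. Those containing both fixed elements: C(21,6) = 54264.
490314 − 54264 = 436050.

436050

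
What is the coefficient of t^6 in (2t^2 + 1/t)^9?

4032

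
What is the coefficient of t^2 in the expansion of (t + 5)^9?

2812500

The general term is C(9,j)·(t)^j·(5)^(9-j); the t^2 term has j = 2.
C(9,2) = 36.
Coefficient = C(9,2) · 5^7 = 36 · 78125 = 2812500.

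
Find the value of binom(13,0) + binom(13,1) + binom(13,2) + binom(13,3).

378

1 + 13 + 78 + 286 = 378.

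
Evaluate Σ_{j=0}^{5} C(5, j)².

252

Σ C(5,j)² is the coefficient of x^5 in (1+x)^5(1+x)^5 = (1+x)^10, i.e. C(10,5) = 252.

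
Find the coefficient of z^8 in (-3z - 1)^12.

The general term is C(12,j)·(-3z)^j·(-1)^(12-j); the z^8 term has j = 8.
C(12,8) = 495.
Coefficient = C(12,8) · (-3)^8 = 495 · 6561 = 3247695.

3247695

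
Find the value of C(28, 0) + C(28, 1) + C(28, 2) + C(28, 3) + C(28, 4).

24158

1 + 28 + 378 + 3276 + 20475 = 24158.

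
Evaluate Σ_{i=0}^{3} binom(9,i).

1 + 9 + 36 + 84 = 130.

130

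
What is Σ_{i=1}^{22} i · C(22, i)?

Since i·C(22,i) = 22·C(21,i−1), the sum is 22·2^21 = 22·2097152 = 46137344.

46137344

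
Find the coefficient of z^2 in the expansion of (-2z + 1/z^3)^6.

-192

General term: C(6,j)·(-2z)^j·(1/z^3)^(6-j), with z-exponent 1j − 3(6−j) = 4j − 18.
Set 4j − 18 = 2: j = 5.
C(6,5) = 6; (-2)^5 = -32; 1^1 = 1.
Coefficient = 6 · (-32) · 1 = -192.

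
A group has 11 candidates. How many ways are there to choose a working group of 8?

165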